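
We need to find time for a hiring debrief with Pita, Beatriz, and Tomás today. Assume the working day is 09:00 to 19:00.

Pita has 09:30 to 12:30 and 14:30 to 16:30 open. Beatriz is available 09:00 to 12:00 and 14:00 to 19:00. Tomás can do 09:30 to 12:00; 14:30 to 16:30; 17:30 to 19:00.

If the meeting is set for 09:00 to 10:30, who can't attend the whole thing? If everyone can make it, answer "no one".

Pita: not fully free for 09:00-10:30. Beatriz: free for 09:00-10:30. Tomás: not fully free for 09:00-10:30.

Pita, Tomás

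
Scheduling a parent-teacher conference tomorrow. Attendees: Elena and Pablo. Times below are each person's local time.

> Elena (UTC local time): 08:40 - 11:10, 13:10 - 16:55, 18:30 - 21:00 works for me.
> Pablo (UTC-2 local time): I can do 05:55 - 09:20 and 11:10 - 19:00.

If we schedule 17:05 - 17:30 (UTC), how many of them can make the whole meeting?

1

Elena in UTC: 08:40-11:10, 13:10-16:55, 18:30-21:00.
Pablo in UTC: 07:55-11:20, 13:10-21:00 (add 2h to convert from UTC-2).
Pablo can make the full 17:05-17:30 slot — that's 1.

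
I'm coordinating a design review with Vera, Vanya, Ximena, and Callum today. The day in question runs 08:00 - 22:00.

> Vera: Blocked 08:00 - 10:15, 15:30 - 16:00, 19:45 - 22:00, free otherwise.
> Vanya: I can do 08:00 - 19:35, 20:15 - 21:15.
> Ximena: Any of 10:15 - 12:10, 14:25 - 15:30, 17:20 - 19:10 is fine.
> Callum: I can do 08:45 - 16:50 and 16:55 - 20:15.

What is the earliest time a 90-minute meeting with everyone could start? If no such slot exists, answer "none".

Vera free: 10:15-15:30, 16:00-19:45 (invert busy blocks within the working day).
Vanya free: 08:00-19:35, 20:15-21:15.
Ximena free: 10:15-12:10, 14:25-15:30, 17:20-19:10.
Callum free: 08:45-16:50, 16:55-20:15.
Vera ∩ Vanya: 10:15-15:30, 16:00-19:35.
Vera ∩ Vanya ∩ Ximena: 10:15-12:10, 14:25-15:30, 17:20-19:10.
Vera ∩ Vanya ∩ Ximena ∩ Callum: 10:15-12:10, 14:25-15:30, 17:20-19:10.
So the common availability across everyone is 10:15-12:10, 14:25-15:30, 17:20-19:10.
The first common window of at least 90 minutes is 10:15-12:10, so the earliest start is 10:15.

10:15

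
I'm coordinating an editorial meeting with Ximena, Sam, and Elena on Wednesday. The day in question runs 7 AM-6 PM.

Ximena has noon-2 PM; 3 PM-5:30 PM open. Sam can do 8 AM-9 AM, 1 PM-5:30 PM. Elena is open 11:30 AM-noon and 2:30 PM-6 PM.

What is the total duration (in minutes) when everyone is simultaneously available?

Ximena ∩ Sam: 13:00-14:00, 15:00-17:30.
Ximena ∩ Sam ∩ Elena: 15:00-17:30.
That's a single block of 150 minutes.

150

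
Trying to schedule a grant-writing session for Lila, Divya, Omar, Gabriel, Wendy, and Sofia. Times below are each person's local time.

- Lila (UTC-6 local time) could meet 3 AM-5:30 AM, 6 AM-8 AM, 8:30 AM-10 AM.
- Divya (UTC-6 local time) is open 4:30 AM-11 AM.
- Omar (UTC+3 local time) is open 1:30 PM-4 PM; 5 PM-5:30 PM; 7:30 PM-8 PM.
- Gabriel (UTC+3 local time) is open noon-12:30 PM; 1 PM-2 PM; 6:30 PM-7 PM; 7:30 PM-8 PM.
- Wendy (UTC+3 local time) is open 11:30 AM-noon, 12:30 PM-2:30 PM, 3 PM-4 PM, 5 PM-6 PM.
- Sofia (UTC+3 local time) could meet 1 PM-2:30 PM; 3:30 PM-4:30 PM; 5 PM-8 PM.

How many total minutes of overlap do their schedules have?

30

Lila in UTC: 09:00-11:30, 12:00-14:00, 14:30-16:00 (add 6h to convert from UTC-6).
Divya in UTC: 10:30-17:00 (add 6h to convert from UTC-6).
Omar in UTC: 10:30-13:00, 14:00-14:30, 16:30-17:00 (subtract 3h to convert from UTC+3).
Gabriel in UTC: 09:00-09:30, 10:00-11:00, 15:30-16:00, 16:30-17:00 (subtract 3h to convert from UTC+3).
Wendy in UTC: 08:30-09:00, 09:30-11:30, 12:00-13:00, 14:00-15:00 (subtract 3h to convert from UTC+3).
Sofia in UTC: 10:00-11:30, 12:30-13:30, 14:00-17:00 (subtract 3h to convert from UTC+3).
Lila ∩ Divya: 10:30-11:30, 12:00-14:00, 14:30-16:00.
Lila ∩ Divya ∩ Omar: 10:30-11:30, 12:00-13:00.
Lila ∩ Divya ∩ Omar ∩ Gabriel: 10:30-11:00.
Lila ∩ Divya ∩ Omar ∩ Gabriel ∩ Wendy: 10:30-11:00.
Lila ∩ Divya ∩ Omar ∩ Gabriel ∩ Wendy ∩ Sofia: 10:30-11:00.
So the common availability across everyone is 10:30-11:00.
That's a single block of 30 minutes.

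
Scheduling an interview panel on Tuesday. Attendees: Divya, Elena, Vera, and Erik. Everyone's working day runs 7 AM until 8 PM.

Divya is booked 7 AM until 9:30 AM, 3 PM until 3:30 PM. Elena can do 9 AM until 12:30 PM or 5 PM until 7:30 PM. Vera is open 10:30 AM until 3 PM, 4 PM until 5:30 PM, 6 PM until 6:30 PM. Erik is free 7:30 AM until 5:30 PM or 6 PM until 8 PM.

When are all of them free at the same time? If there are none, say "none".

Divya free: 09:30-15:00, 15:30-20:00 (invert busy blocks within the working day).
Elena free: 09:00-12:30, 17:00-19:30.
Vera free: 10:30-15:00, 16:00-17:30, 18:00-18:30.
Erik free: 07:30-17:30, 18:00-20:00.
Divya ∩ Elena: 09:30-12:30, 17:00-19:30.
Divya ∩ Elena ∩ Vera: 10:30-12:30, 17:00-17:30, 18:00-18:30.
Divya ∩ Elena ∩ Vera ∩ Erik: 10:30-12:30, 17:00-17:30, 18:00-18:30.

10:30-12:30, 17:00-17:30, 18:00-18:30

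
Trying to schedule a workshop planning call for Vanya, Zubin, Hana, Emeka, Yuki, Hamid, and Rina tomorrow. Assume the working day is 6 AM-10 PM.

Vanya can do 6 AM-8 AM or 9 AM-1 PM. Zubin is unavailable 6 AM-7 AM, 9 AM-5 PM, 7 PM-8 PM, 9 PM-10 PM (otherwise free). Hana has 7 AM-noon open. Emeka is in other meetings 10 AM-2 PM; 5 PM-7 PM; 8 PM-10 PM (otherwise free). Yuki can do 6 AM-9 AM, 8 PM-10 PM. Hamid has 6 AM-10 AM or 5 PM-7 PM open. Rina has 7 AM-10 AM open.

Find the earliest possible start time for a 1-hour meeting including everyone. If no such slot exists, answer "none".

07:00

Vanya free: 06:00-08:00, 09:00-13:00.
Zubin free: 07:00-09:00, 17:00-19:00, 20:00-21:00 (invert busy blocks within the working day).
Hana free: 07:00-12:00.
Emeka free: 06:00-10:00, 14:00-17:00, 19:00-20:00 (invert busy blocks within the working day).
Yuki free: 06:00-09:00, 20:00-22:00.
Hamid free: 06:00-10:00, 17:00-19:00.
Rina free: 07:00-10:00.
Vanya ∩ Zubin: 07:00-08:00.
Vanya ∩ Zubin ∩ Hana: 07:00-08:00.
Vanya ∩ Zubin ∩ Hana ∩ Emeka: 07:00-08:00.
Vanya ∩ Zubin ∩ Hana ∩ Emeka ∩ Yuki: 07:00-08:00.
Vanya ∩ Zubin ∩ Hana ∩ Emeka ∩ Yuki ∩ Hamid: 07:00-08:00.
Vanya ∩ Zubin ∩ Hana ∩ Emeka ∩ Yuki ∩ Hamid ∩ Rina: 07:00-08:00.
The first common window of at least 60 minutes is 07:00-08:00, so the earliest start is 07:00.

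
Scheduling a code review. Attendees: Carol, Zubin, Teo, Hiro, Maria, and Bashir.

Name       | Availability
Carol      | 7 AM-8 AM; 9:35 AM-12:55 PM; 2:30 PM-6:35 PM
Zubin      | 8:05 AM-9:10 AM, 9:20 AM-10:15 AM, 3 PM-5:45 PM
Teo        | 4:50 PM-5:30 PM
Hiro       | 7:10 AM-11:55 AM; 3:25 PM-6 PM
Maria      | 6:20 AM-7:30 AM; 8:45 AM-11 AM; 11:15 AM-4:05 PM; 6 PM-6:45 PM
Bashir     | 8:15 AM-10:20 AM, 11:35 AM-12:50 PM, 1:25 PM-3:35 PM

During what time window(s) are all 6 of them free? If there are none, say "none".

Carol ∩ Zubin: 09:35-10:15, 15:00-17:45.
Carol ∩ Zubin ∩ Teo: 16:50-17:30.
Carol ∩ Zubin ∩ Teo ∩ Hiro: 16:50-17:30.
Carol ∩ Zubin ∩ Teo ∩ Hiro ∩ Maria: ∅.
Carol ∩ Zubin ∩ Teo ∩ Hiro ∩ Maria ∩ Bashir: ∅.
There is no time when everyone is free.

none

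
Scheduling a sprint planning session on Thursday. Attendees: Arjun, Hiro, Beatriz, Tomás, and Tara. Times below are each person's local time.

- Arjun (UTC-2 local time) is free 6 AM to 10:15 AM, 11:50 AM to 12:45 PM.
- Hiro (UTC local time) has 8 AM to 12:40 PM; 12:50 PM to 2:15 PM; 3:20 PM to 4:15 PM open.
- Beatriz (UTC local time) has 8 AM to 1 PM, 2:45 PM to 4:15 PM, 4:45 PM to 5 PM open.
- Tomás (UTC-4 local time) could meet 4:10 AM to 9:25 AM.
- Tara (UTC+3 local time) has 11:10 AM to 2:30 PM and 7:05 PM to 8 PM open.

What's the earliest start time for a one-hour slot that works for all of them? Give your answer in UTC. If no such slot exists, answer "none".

Arjun in UTC: 08:00-12:15, 13:50-14:45 (add 2h to convert from UTC-2).
Hiro in UTC: 08:00-12:40, 12:50-14:15, 15:20-16:15.
Beatriz in UTC: 08:00-13:00, 14:45-16:15, 16:45-17:00.
Tomás in UTC: 08:10-13:25 (add 4h to convert from UTC-4).
Tara in UTC: 08:10-11:30, 16:05-17:00 (subtract 3h to convert from UTC+3).
Arjun ∩ Hiro: 08:00-12:15, 13:50-14:15.
Arjun ∩ Hiro ∩ Beatriz: 08:00-12:15.
Arjun ∩ Hiro ∩ Beatriz ∩ Tomás: 08:10-12:15.
Arjun ∩ Hiro ∩ Beatriz ∩ Tomás ∩ Tara: 08:10-11:30.
The first common window of at least 60 minutes is 08:10-11:30, so the earliest start is 08:10.

08:10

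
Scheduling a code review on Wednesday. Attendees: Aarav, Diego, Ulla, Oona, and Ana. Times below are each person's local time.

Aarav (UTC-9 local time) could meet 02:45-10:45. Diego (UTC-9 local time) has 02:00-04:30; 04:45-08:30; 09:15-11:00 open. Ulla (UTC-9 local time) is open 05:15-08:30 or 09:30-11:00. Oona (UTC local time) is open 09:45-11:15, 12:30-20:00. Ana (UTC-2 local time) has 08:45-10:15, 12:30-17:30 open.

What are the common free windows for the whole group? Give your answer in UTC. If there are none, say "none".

Aarav in UTC: 11:45-19:45 (add 9h to convert from UTC-9).
Diego in UTC: 11:00-13:30, 13:45-17:30, 18:15-20:00 (add 9h to convert from UTC-9).
Ulla in UTC: 14:15-17:30, 18:30-20:00 (add 9h to convert from UTC-9).
Oona in UTC: 09:45-11:15, 12:30-20:00.
Ana in UTC: 10:45-12:15, 14:30-19:30 (add 2h to convert from UTC-2).
Aarav ∩ Diego: 11:45-13:30, 13:45-17:30, 18:15-19:45.
Aarav ∩ Diego ∩ Ulla: 14:15-17:30, 18:30-19:45.
Aarav ∩ Diego ∩ Ulla ∩ Oona: 14:15-17:30, 18:30-19:45.
Aarav ∩ Diego ∩ Ulla ∩ Oona ∩ Ana: 14:30-17:30, 18:30-19:30.
Those are the intersection windows.

14:30-17:30, 18:30-19:30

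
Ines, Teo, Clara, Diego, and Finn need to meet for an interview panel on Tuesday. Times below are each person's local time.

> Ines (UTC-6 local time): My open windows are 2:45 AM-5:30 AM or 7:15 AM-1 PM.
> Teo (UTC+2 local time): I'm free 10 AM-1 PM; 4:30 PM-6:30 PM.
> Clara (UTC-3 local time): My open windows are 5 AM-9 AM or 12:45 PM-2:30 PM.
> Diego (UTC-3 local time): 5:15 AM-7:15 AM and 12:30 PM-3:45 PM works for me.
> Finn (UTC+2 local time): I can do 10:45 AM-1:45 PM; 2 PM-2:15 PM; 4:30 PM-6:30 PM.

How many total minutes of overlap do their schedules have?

135

Ines in UTC: 08:45-11:30, 13:15-19:00 (add 6h to convert from UTC-6).
Teo in UTC: 08:00-11:00, 14:30-16:30 (subtract 2h to convert from UTC+2).
Clara in UTC: 08:00-12:00, 15:45-17:30 (add 3h to convert from UTC-3).
Diego in UTC: 08:15-10:15, 15:30-18:45 (add 3h to convert from UTC-3).
Finn in UTC: 08:45-11:45, 12:00-12:15, 14:30-16:30 (subtract 2h to convert from UTC+2).
Ines ∩ Teo: 08:45-11:00, 14:30-16:30.
Ines ∩ Teo ∩ Clara: 08:45-11:00, 15:45-16:30.
Ines ∩ Teo ∩ Clara ∩ Diego: 08:45-10:15, 15:45-16:30.
Ines ∩ Teo ∩ Clara ∩ Diego ∩ Finn: 08:45-10:15, 15:45-16:30.
Summing the common windows: 90 + 45 = 135 minutes.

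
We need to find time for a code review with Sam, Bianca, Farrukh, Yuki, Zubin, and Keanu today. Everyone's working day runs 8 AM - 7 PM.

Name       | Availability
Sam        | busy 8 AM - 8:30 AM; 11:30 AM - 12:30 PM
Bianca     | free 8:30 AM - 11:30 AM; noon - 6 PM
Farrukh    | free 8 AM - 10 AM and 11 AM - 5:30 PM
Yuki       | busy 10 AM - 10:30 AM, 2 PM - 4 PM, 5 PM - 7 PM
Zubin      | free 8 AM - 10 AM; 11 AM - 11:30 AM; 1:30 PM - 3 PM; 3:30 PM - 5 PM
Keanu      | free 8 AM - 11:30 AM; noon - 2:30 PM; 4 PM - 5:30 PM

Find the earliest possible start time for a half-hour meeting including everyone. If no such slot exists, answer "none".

08:30

Sam free: 08:30-11:30, 12:30-19:00 (invert busy blocks within the working day).
Bianca free: 08:30-11:30, 12:00-18:00.
Farrukh free: 08:00-10:00, 11:00-17:30.
Yuki free: 08:00-10:00, 10:30-14:00, 16:00-17:00 (invert busy blocks within the working day).
Zubin free: 08:00-10:00, 11:00-11:30, 13:30-15:00, 15:30-17:00.
Keanu free: 08:00-11:30, 12:00-14:30, 16:00-17:30.
Sam ∩ Bianca: 08:30-11:30, 12:30-18:00.
Sam ∩ Bianca ∩ Farrukh: 08:30-10:00, 11:00-11:30, 12:30-17:30.
Sam ∩ Bianca ∩ Farrukh ∩ Yuki: 08:30-10:00, 11:00-11:30, 12:30-14:00, 16:00-17:00.
Sam ∩ Bianca ∩ Farrukh ∩ Yuki ∩ Zubin: 08:30-10:00, 11:00-11:30, 13:30-14:00, 16:00-17:00.
Sam ∩ Bianca ∩ Farrukh ∩ Yuki ∩ Zubin ∩ Keanu: 08:30-10:00, 11:00-11:30, 13:30-14:00, 16:00-17:00.
The first common window of at least 30 minutes is 08:30-10:00, so the earliest start is 08:30.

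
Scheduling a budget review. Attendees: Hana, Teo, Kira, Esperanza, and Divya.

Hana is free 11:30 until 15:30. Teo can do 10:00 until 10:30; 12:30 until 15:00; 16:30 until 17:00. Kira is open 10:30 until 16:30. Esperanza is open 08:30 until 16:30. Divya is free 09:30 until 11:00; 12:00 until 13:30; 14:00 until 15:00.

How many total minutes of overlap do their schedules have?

120

Hana ∩ Teo: 12:30-15:00.
Hana ∩ Teo ∩ Kira: 12:30-15:00.
Hana ∩ Teo ∩ Kira ∩ Esperanza: 12:30-15:00.
Hana ∩ Teo ∩ Kira ∩ Esperanza ∩ Divya: 12:30-13:30, 14:00-15:00.
So the common availability across everyone is 12:30-13:30, 14:00-15:00.
Summing the common windows: 60 + 60 = 120 minutes.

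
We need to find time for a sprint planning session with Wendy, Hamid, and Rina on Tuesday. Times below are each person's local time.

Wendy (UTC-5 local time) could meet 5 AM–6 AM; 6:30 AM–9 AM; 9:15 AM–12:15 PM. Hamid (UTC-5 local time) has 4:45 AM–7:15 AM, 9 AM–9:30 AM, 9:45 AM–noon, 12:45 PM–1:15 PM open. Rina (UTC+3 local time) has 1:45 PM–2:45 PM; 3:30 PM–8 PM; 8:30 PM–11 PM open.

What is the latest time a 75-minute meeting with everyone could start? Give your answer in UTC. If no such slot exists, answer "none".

Wendy in UTC: 10:00-11:00, 11:30-14:00, 14:15-17:15 (add 5h to convert from UTC-5).
Hamid in UTC: 09:45-12:15, 14:00-14:30, 14:45-17:00, 17:45-18:15 (add 5h to convert from UTC-5).
Rina in UTC: 10:45-11:45, 12:30-17:00, 17:30-20:00 (subtract 3h to convert from UTC+3).
Wendy ∩ Hamid: 10:00-11:00, 11:30-12:15, 14:15-14:30, 14:45-17:00.
Wendy ∩ Hamid ∩ Rina: 10:45-11:00, 11:30-11:45, 14:15-14:30, 14:45-17:00.
The last common window of at least 75 minutes is 14:45-17:00; a 75-minute meeting can start as late as 15:45 and still end by 17:00.

15:45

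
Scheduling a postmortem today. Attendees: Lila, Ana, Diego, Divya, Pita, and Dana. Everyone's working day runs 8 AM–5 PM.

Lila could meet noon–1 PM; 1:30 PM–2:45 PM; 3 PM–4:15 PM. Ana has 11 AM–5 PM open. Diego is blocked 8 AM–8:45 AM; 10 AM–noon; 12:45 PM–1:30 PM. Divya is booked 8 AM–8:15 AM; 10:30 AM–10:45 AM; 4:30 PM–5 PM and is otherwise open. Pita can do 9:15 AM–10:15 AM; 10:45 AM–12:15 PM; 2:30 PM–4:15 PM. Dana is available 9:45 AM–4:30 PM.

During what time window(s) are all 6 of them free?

Lila free: 12:00-13:00, 13:30-14:45, 15:00-16:15.
Ana free: 11:00-17:00.
Diego free: 08:45-10:00, 12:00-12:45, 13:30-17:00 (invert busy blocks within the working day).
Divya free: 08:15-10:30, 10:45-16:30 (invert busy blocks within the working day).
Pita free: 09:15-10:15, 10:45-12:15, 14:30-16:15.
Dana free: 09:45-16:30.
Lila ∩ Ana: 12:00-13:00, 13:30-14:45, 15:00-16:15.
Lila ∩ Ana ∩ Diego: 12:00-12:45, 13:30-14:45, 15:00-16:15.
Lila ∩ Ana ∩ Diego ∩ Divya: 12:00-12:45, 13:30-14:45, 15:00-16:15.
Lila ∩ Ana ∩ Diego ∩ Divya ∩ Pita: 12:00-12:15, 14:30-14:45, 15:00-16:15.
Lila ∩ Ana ∩ Diego ∩ Divya ∩ Pita ∩ Dana: 12:00-12:15, 14:30-14:45, 15:00-16:15.

12:00-12:15, 14:30-14:45, 15:00-16:15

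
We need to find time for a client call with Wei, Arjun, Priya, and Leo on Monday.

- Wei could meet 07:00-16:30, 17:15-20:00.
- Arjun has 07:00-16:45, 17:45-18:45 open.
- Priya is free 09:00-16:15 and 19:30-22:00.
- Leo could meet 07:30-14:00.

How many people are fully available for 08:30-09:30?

3

Wei, Arjun, and Leo can make the full 08:30-09:30 slot — that's 3.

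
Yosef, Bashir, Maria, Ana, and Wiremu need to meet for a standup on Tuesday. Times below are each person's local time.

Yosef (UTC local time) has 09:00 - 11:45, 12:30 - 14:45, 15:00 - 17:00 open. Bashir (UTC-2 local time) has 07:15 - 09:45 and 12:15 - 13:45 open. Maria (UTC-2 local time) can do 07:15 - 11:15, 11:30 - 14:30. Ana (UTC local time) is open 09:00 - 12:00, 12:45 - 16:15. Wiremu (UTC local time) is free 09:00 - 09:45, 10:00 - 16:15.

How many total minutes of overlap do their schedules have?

210

Yosef in UTC: 09:00-11:45, 12:30-14:45, 15:00-17:00.
Bashir in UTC: 09:15-11:45, 14:15-15:45 (add 2h to convert from UTC-2).
Maria in UTC: 09:15-13:15, 13:30-16:30 (add 2h to convert from UTC-2).
Ana in UTC: 09:00-12:00, 12:45-16:15.
Wiremu in UTC: 09:00-09:45, 10:00-16:15.
Yosef ∩ Bashir: 09:15-11:45, 14:15-14:45, 15:00-15:45.
Yosef ∩ Bashir ∩ Maria: 09:15-11:45, 14:15-14:45, 15:00-15:45.
Yosef ∩ Bashir ∩ Maria ∩ Ana: 09:15-11:45, 14:15-14:45, 15:00-15:45.
Yosef ∩ Bashir ∩ Maria ∩ Ana ∩ Wiremu: 09:15-09:45, 10:00-11:45, 14:15-14:45, 15:00-15:45.
Summing the common windows: 30 + 105 + 30 + 45 = 210 minutes.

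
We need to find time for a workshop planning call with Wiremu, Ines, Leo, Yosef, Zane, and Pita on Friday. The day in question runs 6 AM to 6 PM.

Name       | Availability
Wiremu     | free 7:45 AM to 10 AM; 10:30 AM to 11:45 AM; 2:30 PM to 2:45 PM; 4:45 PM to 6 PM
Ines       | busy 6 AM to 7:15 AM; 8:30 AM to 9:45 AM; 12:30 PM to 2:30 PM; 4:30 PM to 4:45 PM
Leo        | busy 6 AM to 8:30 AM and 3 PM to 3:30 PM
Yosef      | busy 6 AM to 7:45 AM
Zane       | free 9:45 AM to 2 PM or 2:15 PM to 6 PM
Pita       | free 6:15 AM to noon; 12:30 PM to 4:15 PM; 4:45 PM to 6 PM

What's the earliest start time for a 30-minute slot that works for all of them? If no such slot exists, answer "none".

Wiremu free: 07:45-10:00, 10:30-11:45, 14:30-14:45, 16:45-18:00.
Ines free: 07:15-08:30, 09:45-12:30, 14:30-16:30, 16:45-18:00 (invert busy blocks within the working day).
Leo free: 08:30-15:00, 15:30-18:00 (invert busy blocks within the working day).
Yosef free: 07:45-18:00 (invert busy blocks within the working day).
Zane free: 09:45-14:00, 14:15-18:00.
Pita free: 06:15-12:00, 12:30-16:15, 16:45-18:00.
Wiremu ∩ Ines: 07:45-08:30, 09:45-10:00, 10:30-11:45, 14:30-14:45, 16:45-18:00.
Wiremu ∩ Ines ∩ Leo: 09:45-10:00, 10:30-11:45, 14:30-14:45, 16:45-18:00.
Wiremu ∩ Ines ∩ Leo ∩ Yosef: 09:45-10:00, 10:30-11:45, 14:30-14:45, 16:45-18:00.
Wiremu ∩ Ines ∩ Leo ∩ Yosef ∩ Zane: 09:45-10:00, 10:30-11:45, 14:30-14:45, 16:45-18:00.
Wiremu ∩ Ines ∩ Leo ∩ Yosef ∩ Zane ∩ Pita: 09:45-10:00, 10:30-11:45, 14:30-14:45, 16:45-18:00.
Those are the intersection windows.
The first common window of at least 30 minutes is 10:30-11:45, so the earliest start is 10:30.

10:30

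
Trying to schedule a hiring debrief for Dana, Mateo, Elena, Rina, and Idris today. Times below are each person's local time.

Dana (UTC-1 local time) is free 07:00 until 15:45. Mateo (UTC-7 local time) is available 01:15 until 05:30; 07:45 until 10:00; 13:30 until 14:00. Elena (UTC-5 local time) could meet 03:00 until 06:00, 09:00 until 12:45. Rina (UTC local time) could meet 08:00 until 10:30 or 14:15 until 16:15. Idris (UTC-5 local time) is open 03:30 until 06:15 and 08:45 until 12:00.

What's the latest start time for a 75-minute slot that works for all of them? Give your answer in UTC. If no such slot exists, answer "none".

15:00

Dana in UTC: 08:00-16:45 (add 1h to convert from UTC-1).
Mateo in UTC: 08:15-12:30, 14:45-17:00, 20:30-21:00 (add 7h to convert from UTC-7).
Elena in UTC: 08:00-11:00, 14:00-17:45 (add 5h to convert from UTC-5).
Rina in UTC: 08:00-10:30, 14:15-16:15.
Idris in UTC: 08:30-11:15, 13:45-17:00 (add 5h to convert from UTC-5).
Dana ∩ Mateo: 08:15-12:30, 14:45-16:45.
Dana ∩ Mateo ∩ Elena: 08:15-11:00, 14:45-16:45.
Dana ∩ Mateo ∩ Elena ∩ Rina: 08:15-10:30, 14:45-16:15.
Dana ∩ Mateo ∩ Elena ∩ Rina ∩ Idris: 08:30-10:30, 14:45-16:15.
Those are the intersection windows.
The last common window of at least 75 minutes is 14:45-16:15; a 75-minute meeting can start as late as 15:00 and still end by 16:15.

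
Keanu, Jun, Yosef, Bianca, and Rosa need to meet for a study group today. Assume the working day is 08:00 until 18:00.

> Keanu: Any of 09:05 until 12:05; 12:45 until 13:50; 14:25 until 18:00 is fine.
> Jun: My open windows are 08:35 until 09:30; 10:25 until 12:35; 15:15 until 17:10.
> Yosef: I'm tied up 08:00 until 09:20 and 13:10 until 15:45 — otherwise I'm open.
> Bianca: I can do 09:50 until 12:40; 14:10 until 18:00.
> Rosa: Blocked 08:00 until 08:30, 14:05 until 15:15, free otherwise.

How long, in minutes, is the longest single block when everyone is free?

100

Keanu free: 09:05-12:05, 12:45-13:50, 14:25-18:00.
Jun free: 08:35-09:30, 10:25-12:35, 15:15-17:10.
Yosef free: 09:20-13:10, 15:45-18:00 (invert busy blocks within the working day).
Bianca free: 09:50-12:40, 14:10-18:00.
Rosa free: 08:30-14:05, 15:15-18:00 (invert busy blocks within the working day).
Keanu ∩ Jun: 09:05-09:30, 10:25-12:05, 15:15-17:10.
Keanu ∩ Jun ∩ Yosef: 09:20-09:30, 10:25-12:05, 15:45-17:10.
Keanu ∩ Jun ∩ Yosef ∩ Bianca: 10:25-12:05, 15:45-17:10.
Keanu ∩ Jun ∩ Yosef ∩ Bianca ∩ Rosa: 10:25-12:05, 15:45-17:10.
The longest is 10:25-12:05 at 100 minutes.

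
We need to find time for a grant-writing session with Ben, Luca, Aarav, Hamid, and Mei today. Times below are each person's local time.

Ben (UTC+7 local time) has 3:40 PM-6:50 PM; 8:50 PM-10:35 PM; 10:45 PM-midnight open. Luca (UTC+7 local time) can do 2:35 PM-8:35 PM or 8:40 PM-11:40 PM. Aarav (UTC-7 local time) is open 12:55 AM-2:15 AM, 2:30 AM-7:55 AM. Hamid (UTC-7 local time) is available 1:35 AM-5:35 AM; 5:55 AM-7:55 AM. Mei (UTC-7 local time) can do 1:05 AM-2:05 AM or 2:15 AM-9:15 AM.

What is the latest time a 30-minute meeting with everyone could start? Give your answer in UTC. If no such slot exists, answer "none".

14:25

Ben in UTC: 08:40-11:50, 13:50-15:35, 15:45-17:00 (subtract 7h to convert from UTC+7).
Luca in UTC: 07:35-13:35, 13:40-16:40 (subtract 7h to convert from UTC+7).
Aarav in UTC: 07:55-09:15, 09:30-14:55 (add 7h to convert from UTC-7).
Hamid in UTC: 08:35-12:35, 12:55-14:55 (add 7h to convert from UTC-7).
Mei in UTC: 08:05-09:05, 09:15-16:15 (add 7h to convert from UTC-7).
Ben ∩ Luca: 08:40-11:50, 13:50-15:35, 15:45-16:40.
Ben ∩ Luca ∩ Aarav: 08:40-09:15, 09:30-11:50, 13:50-14:55.
Ben ∩ Luca ∩ Aarav ∩ Hamid: 08:40-09:15, 09:30-11:50, 13:50-14:55.
Ben ∩ Luca ∩ Aarav ∩ Hamid ∩ Mei: 08:40-09:05, 09:30-11:50, 13:50-14:55.
Those are the intersection windows.
The last common window of at least 30 minutes is 13:50-14:55; a 30-minute meeting can start as late as 14:25 and still end by 14:55.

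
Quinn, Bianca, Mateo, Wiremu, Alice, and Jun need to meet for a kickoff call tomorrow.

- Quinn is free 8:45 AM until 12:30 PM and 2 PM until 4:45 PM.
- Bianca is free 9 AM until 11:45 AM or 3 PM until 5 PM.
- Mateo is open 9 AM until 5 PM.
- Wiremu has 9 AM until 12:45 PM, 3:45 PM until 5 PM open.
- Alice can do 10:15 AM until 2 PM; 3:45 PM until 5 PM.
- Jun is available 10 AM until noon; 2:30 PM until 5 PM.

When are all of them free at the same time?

Quinn ∩ Bianca: 09:00-11:45, 15:00-16:45.
Quinn ∩ Bianca ∩ Mateo: 09:00-11:45, 15:00-16:45.
Quinn ∩ Bianca ∩ Mateo ∩ Wiremu: 09:00-11:45, 15:45-16:45.
Quinn ∩ Bianca ∩ Mateo ∩ Wiremu ∩ Alice: 10:15-11:45, 15:45-16:45.
Quinn ∩ Bianca ∩ Mateo ∩ Wiremu ∩ Alice ∩ Jun: 10:15-11:45, 15:45-16:45.
Those are the intersection windows.

10:15-11:45, 15:45-16:45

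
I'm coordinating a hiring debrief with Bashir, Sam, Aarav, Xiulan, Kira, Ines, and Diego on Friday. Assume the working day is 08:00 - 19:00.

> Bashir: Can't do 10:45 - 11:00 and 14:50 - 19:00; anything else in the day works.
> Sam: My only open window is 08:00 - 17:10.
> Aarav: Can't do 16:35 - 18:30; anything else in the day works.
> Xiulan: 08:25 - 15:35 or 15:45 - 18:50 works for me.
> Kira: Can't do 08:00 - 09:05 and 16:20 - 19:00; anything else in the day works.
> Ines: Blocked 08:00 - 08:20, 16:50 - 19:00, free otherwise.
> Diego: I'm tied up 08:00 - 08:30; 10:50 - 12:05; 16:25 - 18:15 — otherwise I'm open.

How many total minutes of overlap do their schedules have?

Bashir free: 08:00-10:45, 11:00-14:50 (invert busy blocks within the working day).
Sam free: 08:00-17:10.
Aarav free: 08:00-16:35, 18:30-19:00 (invert busy blocks within the working day).
Xiulan free: 08:25-15:35, 15:45-18:50.
Kira free: 09:05-16:20 (invert busy blocks within the working day).
Ines free: 08:20-16:50 (invert busy blocks within the working day).
Diego free: 08:30-10:50, 12:05-16:25, 18:15-19:00 (invert busy blocks within the working day).
Bashir ∩ Sam: 08:00-10:45, 11:00-14:50.
Bashir ∩ Sam ∩ Aarav: 08:00-10:45, 11:00-14:50.
Bashir ∩ Sam ∩ Aarav ∩ Xiulan: 08:25-10:45, 11:00-14:50.
Bashir ∩ Sam ∩ Aarav ∩ Xiulan ∩ Kira: 09:05-10:45, 11:00-14:50.
Bashir ∩ Sam ∩ Aarav ∩ Xiulan ∩ Kira ∩ Ines: 09:05-10:45, 11:00-14:50.
Bashir ∩ Sam ∩ Aarav ∩ Xiulan ∩ Kira ∩ Ines ∩ Diego: 09:05-10:45, 12:05-14:50.
Summing the common windows: 100 + 165 = 265 minutes.

265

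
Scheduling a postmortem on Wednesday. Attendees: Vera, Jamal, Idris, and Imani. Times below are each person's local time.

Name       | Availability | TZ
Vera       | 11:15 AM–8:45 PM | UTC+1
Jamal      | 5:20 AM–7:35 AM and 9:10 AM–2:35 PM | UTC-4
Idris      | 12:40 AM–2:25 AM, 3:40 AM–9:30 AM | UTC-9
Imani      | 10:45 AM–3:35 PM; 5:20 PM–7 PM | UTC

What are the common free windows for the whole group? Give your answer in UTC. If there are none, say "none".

Vera in UTC: 10:15-19:45 (subtract 1h to convert from UTC+1).
Jamal in UTC: 09:20-11:35, 13:10-18:35 (add 4h to convert from UTC-4).
Idris in UTC: 09:40-11:25, 12:40-18:30 (add 9h to convert from UTC-9).
Imani in UTC: 10:45-15:35, 17:20-19:00.
Vera ∩ Jamal: 10:15-11:35, 13:10-18:35.
Vera ∩ Jamal ∩ Idris: 10:15-11:25, 13:10-18:30.
Vera ∩ Jamal ∩ Idris ∩ Imani: 10:45-11:25, 13:10-15:35, 17:20-18:30.

10:45-11:25, 13:10-15:35, 17:20-18:30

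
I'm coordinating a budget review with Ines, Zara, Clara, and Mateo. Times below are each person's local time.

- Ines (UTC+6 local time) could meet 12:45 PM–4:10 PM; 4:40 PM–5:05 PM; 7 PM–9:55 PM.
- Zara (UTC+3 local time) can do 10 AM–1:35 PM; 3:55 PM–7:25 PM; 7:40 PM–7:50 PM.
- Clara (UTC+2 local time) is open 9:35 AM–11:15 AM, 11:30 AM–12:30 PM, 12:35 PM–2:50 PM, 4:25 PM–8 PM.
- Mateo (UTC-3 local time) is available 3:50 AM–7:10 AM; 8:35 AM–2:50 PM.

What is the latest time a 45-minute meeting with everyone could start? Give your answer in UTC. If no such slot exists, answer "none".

Ines in UTC: 06:45-10:10, 10:40-11:05, 13:00-15:55 (subtract 6h to convert from UTC+6).
Zara in UTC: 07:00-10:35, 12:55-16:25, 16:40-16:50 (subtract 3h to convert from UTC+3).
Clara in UTC: 07:35-09:15, 09:30-10:30, 10:35-12:50, 14:25-18:00 (subtract 2h to convert from UTC+2).
Mateo in UTC: 06:50-10:10, 11:35-17:50 (add 3h to convert from UTC-3).
Ines ∩ Zara: 07:00-10:10, 13:00-15:55.
Ines ∩ Zara ∩ Clara: 07:35-09:15, 09:30-10:10, 14:25-15:55.
Ines ∩ Zara ∩ Clara ∩ Mateo: 07:35-09:15, 09:30-10:10, 14:25-15:55.
The last common window of at least 45 minutes is 14:25-15:55; a 45-minute meeting can start as late as 15:10 and still end by 15:55.

15:10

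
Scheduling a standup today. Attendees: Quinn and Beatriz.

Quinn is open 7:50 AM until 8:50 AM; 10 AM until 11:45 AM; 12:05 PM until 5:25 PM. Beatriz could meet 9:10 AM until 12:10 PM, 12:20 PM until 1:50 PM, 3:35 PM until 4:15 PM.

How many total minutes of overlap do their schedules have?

Quinn ∩ Beatriz: 10:00-11:45, 12:05-12:10, 12:20-13:50, 15:35-16:15.
Summing the common windows: 105 + 5 + 90 + 40 = 240 minutes.

240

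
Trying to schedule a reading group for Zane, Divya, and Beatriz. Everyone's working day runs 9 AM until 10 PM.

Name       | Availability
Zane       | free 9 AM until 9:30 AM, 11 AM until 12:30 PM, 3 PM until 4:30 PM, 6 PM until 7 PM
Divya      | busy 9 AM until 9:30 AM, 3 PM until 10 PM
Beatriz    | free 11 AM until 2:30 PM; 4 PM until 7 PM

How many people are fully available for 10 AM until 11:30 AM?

Zane free: 09:00-09:30, 11:00-12:30, 15:00-16:30, 18:00-19:00.
Divya free: 09:30-15:00 (invert busy blocks within the working day).
Beatriz free: 11:00-14:30, 16:00-19:00.
Divya can make the full 10:00-11:30 slot — that's 1.

1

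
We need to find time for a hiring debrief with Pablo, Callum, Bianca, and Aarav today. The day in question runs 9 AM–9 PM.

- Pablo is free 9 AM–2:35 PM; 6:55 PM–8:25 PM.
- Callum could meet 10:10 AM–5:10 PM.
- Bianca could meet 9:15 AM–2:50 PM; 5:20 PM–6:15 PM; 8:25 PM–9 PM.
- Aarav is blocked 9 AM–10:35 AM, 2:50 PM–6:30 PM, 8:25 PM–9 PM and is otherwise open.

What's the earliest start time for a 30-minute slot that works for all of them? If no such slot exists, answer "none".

Pablo free: 09:00-14:35, 18:55-20:25.
Callum free: 10:10-17:10.
Bianca free: 09:15-14:50, 17:20-18:15, 20:25-21:00.
Aarav free: 10:35-14:50, 18:30-20:25 (invert busy blocks within the working day).
Pablo ∩ Callum: 10:10-14:35.
Pablo ∩ Callum ∩ Bianca: 10:10-14:35.
Pablo ∩ Callum ∩ Bianca ∩ Aarav: 10:35-14:35.
So the common availability across everyone is 10:35-14:35.
The first common window of at least 30 minutes is 10:35-14:35, so the earliest start is 10:35.

10:35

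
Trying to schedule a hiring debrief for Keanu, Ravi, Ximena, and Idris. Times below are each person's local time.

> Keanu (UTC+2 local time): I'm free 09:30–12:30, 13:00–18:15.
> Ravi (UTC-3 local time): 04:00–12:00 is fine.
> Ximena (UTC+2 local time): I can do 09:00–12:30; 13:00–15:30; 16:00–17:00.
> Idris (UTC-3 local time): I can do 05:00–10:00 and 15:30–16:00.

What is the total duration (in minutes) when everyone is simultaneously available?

270

Keanu in UTC: 07:30-10:30, 11:00-16:15 (subtract 2h to convert from UTC+2).
Ravi in UTC: 07:00-15:00 (add 3h to convert from UTC-3).
Ximena in UTC: 07:00-10:30, 11:00-13:30, 14:00-15:00 (subtract 2h to convert from UTC+2).
Idris in UTC: 08:00-13:00, 18:30-19:00 (add 3h to convert from UTC-3).
Keanu ∩ Ravi: 07:30-10:30, 11:00-15:00.
Keanu ∩ Ravi ∩ Ximena: 07:30-10:30, 11:00-13:30, 14:00-15:00.
Keanu ∩ Ravi ∩ Ximena ∩ Idris: 08:00-10:30, 11:00-13:00.
Those are the intersection windows.
Summing the common windows: 150 + 120 = 270 minutes.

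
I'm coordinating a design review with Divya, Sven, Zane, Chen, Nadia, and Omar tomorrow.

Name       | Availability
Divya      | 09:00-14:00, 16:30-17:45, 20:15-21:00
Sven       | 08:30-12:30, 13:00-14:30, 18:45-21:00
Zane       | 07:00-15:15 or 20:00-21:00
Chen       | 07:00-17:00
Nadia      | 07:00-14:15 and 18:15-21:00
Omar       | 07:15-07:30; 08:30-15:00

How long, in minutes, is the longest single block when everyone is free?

Divya ∩ Sven: 09:00-12:30, 13:00-14:00, 20:15-21:00.
Divya ∩ Sven ∩ Zane: 09:00-12:30, 13:00-14:00, 20:15-21:00.
Divya ∩ Sven ∩ Zane ∩ Chen: 09:00-12:30, 13:00-14:00.
Divya ∩ Sven ∩ Zane ∩ Chen ∩ Nadia: 09:00-12:30, 13:00-14:00.
Divya ∩ Sven ∩ Zane ∩ Chen ∩ Nadia ∩ Omar: 09:00-12:30, 13:00-14:00.
The longest is 09:00-12:30 at 210 minutes.

210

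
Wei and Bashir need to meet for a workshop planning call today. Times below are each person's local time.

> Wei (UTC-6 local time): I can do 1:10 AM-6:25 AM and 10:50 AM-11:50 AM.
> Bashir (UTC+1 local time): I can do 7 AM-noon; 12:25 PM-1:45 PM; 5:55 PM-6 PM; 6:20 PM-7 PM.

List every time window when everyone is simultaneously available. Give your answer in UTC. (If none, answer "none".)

Wei in UTC: 07:10-12:25, 16:50-17:50 (add 6h to convert from UTC-6).
Bashir in UTC: 06:00-11:00, 11:25-12:45, 16:55-17:00, 17:20-18:00 (subtract 1h to convert from UTC+1).
Wei ∩ Bashir: 07:10-11:00, 11:25-12:25, 16:55-17:00, 17:20-17:50.

07:10-11:00, 11:25-12:25, 16:55-17:00, 17:20-17:50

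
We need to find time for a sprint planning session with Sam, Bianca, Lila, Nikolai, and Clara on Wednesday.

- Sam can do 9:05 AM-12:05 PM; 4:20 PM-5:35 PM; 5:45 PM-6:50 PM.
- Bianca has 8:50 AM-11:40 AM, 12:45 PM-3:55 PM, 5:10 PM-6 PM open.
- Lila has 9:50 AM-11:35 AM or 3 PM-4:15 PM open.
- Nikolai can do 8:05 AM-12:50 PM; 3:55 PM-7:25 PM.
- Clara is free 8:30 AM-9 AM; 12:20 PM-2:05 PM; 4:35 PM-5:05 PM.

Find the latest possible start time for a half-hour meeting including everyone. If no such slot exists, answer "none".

none

Sam ∩ Bianca: 09:05-11:40, 17:10-17:35, 17:45-18:00.
Sam ∩ Bianca ∩ Lila: 09:50-11:35.
Sam ∩ Bianca ∩ Lila ∩ Nikolai: 09:50-11:35.
Sam ∩ Bianca ∩ Lila ∩ Nikolai ∩ Clara: ∅.
There is no time when everyone is free.
No common window is at least 30 minutes long.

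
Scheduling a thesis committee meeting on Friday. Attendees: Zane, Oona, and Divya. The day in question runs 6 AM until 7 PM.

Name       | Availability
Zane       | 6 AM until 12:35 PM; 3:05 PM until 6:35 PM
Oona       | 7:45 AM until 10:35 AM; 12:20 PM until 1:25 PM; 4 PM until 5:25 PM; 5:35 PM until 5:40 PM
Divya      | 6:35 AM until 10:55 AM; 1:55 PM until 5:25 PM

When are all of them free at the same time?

07:45-10:35, 16:00-17:25

Zane ∩ Oona: 07:45-10:35, 12:20-12:35, 16:00-17:25, 17:35-17:40.
Zane ∩ Oona ∩ Divya: 07:45-10:35, 16:00-17:25.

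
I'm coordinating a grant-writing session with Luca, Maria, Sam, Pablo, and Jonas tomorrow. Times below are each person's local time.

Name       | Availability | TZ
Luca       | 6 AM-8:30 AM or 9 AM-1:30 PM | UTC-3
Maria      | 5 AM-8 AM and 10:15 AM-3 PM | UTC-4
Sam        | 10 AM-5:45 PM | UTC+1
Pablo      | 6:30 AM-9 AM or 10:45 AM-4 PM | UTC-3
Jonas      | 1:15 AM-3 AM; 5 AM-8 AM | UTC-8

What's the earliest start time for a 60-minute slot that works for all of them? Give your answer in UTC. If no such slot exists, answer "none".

Luca in UTC: 09:00-11:30, 12:00-16:30 (add 3h to convert from UTC-3).
Maria in UTC: 09:00-12:00, 14:15-19:00 (add 4h to convert from UTC-4).
Sam in UTC: 09:00-16:45 (subtract 1h to convert from UTC+1).
Pablo in UTC: 09:30-12:00, 13:45-19:00 (add 3h to convert from UTC-3).
Jonas in UTC: 09:15-11:00, 13:00-16:00 (add 8h to convert from UTC-8).
Luca ∩ Maria: 09:00-11:30, 14:15-16:30.
Luca ∩ Maria ∩ Sam: 09:00-11:30, 14:15-16:30.
Luca ∩ Maria ∩ Sam ∩ Pablo: 09:30-11:30, 14:15-16:30.
Luca ∩ Maria ∩ Sam ∩ Pablo ∩ Jonas: 09:30-11:00, 14:15-16:00.
So the common availability across everyone is 09:30-11:00, 14:15-16:00.
The first common window of at least 60 minutes is 09:30-11:00, so the earliest start is 09:30.

09:30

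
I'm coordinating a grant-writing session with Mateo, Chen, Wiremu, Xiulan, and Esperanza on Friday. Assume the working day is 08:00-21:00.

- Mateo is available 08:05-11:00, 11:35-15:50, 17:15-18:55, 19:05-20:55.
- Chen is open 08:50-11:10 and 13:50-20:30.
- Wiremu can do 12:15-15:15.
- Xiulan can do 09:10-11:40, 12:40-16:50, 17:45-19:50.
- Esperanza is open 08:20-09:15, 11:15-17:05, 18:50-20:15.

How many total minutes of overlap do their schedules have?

85

Mateo ∩ Chen: 08:50-11:00, 13:50-15:50, 17:15-18:55, 19:05-20:30.
Mateo ∩ Chen ∩ Wiremu: 13:50-15:15.
Mateo ∩ Chen ∩ Wiremu ∩ Xiulan: 13:50-15:15.
Mateo ∩ Chen ∩ Wiremu ∩ Xiulan ∩ Esperanza: 13:50-15:15.
That's a single block of 85 minutes.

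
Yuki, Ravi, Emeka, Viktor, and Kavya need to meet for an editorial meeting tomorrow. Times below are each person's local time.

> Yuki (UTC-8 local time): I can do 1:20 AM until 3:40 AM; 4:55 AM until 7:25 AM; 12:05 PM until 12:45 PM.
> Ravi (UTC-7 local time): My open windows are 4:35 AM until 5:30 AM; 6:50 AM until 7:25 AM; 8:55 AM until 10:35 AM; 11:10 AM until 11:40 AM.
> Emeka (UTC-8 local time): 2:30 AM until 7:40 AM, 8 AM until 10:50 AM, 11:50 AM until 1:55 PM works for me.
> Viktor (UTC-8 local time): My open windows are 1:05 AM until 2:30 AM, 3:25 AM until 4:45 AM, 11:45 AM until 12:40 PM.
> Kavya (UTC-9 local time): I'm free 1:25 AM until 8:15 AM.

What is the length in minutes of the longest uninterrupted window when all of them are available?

5

Yuki in UTC: 09:20-11:40, 12:55-15:25, 20:05-20:45 (add 8h to convert from UTC-8).
Ravi in UTC: 11:35-12:30, 13:50-14:25, 15:55-17:35, 18:10-18:40 (add 7h to convert from UTC-7).
Emeka in UTC: 10:30-15:40, 16:00-18:50, 19:50-21:55 (add 8h to convert from UTC-8).
Viktor in UTC: 09:05-10:30, 11:25-12:45, 19:45-20:40 (add 8h to convert from UTC-8).
Kavya in UTC: 10:25-17:15 (add 9h to convert from UTC-9).
Yuki ∩ Ravi: 11:35-11:40, 13:50-14:25.
Yuki ∩ Ravi ∩ Emeka: 11:35-11:40, 13:50-14:25.
Yuki ∩ Ravi ∩ Emeka ∩ Viktor: 11:35-11:40.
Yuki ∩ Ravi ∩ Emeka ∩ Viktor ∩ Kavya: 11:35-11:40.
The longest is 11:35-11:40 at 5 minutes.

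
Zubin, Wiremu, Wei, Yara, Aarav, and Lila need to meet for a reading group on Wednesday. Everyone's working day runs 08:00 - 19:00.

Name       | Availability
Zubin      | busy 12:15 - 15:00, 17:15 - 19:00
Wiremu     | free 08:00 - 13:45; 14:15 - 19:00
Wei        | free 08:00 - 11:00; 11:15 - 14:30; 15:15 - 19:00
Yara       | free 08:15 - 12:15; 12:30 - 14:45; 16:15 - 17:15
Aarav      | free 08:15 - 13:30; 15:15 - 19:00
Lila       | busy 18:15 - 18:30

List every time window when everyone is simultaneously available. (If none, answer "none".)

Zubin free: 08:00-12:15, 15:00-17:15 (invert busy blocks within the working day).
Wiremu free: 08:00-13:45, 14:15-19:00.
Wei free: 08:00-11:00, 11:15-14:30, 15:15-19:00.
Yara free: 08:15-12:15, 12:30-14:45, 16:15-17:15.
Aarav free: 08:15-13:30, 15:15-19:00.
Lila free: 08:00-18:15, 18:30-19:00 (invert busy blocks within the working day).
Zubin ∩ Wiremu: 08:00-12:15, 15:00-17:15.
Zubin ∩ Wiremu ∩ Wei: 08:00-11:00, 11:15-12:15, 15:15-17:15.
Zubin ∩ Wiremu ∩ Wei ∩ Yara: 08:15-11:00, 11:15-12:15, 16:15-17:15.
Zubin ∩ Wiremu ∩ Wei ∩ Yara ∩ Aarav: 08:15-11:00, 11:15-12:15, 16:15-17:15.
Zubin ∩ Wiremu ∩ Wei ∩ Yara ∩ Aarav ∩ Lila: 08:15-11:00, 11:15-12:15, 16:15-17:15.

08:15-11:00, 11:15-12:15, 16:15-17:15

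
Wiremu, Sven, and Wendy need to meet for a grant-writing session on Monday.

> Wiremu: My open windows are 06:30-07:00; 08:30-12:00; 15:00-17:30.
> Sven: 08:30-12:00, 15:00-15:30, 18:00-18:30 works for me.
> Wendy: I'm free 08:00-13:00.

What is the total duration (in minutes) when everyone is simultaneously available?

210

Wiremu ∩ Sven: 08:30-12:00, 15:00-15:30.
Wiremu ∩ Sven ∩ Wendy: 08:30-12:00.
So the common availability across everyone is 08:30-12:00.
That's a single block of 210 minutes.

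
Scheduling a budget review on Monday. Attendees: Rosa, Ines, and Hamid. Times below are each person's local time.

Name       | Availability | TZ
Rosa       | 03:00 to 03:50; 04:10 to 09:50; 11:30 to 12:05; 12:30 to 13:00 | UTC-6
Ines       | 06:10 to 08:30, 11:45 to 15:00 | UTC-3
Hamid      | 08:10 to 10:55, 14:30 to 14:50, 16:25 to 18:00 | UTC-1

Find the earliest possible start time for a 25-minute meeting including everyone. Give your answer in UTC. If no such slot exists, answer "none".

09:10

Rosa in UTC: 09:00-09:50, 10:10-15:50, 17:30-18:05, 18:30-19:00 (add 6h to convert from UTC-6).
Ines in UTC: 09:10-11:30, 14:45-18:00 (add 3h to convert from UTC-3).
Hamid in UTC: 09:10-11:55, 15:30-15:50, 17:25-19:00 (add 1h to convert from UTC-1).
Rosa ∩ Ines: 09:10-09:50, 10:10-11:30, 14:45-15:50, 17:30-18:00.
Rosa ∩ Ines ∩ Hamid: 09:10-09:50, 10:10-11:30, 15:30-15:50, 17:30-18:00.
Those are the intersection windows.
The first common window of at least 25 minutes is 09:10-09:50, so the earliest start is 09:10.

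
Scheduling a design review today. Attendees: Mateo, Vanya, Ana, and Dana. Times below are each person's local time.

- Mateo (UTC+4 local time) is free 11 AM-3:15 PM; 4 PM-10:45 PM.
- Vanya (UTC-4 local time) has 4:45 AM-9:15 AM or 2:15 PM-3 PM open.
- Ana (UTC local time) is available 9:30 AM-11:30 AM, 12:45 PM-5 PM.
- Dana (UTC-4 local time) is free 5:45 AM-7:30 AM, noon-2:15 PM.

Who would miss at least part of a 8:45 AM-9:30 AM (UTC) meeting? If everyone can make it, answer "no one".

Mateo in UTC: 07:00-11:15, 12:00-18:45 (subtract 4h to convert from UTC+4).
Vanya in UTC: 08:45-13:15, 18:15-19:00 (add 4h to convert from UTC-4).
Ana in UTC: 09:30-11:30, 12:45-17:00.
Dana in UTC: 09:45-11:30, 16:00-18:15 (add 4h to convert from UTC-4).
Mateo: free for 08:45-09:30. Vanya: free for 08:45-09:30. Ana: not fully free for 08:45-09:30. Dana: not fully free for 08:45-09:30.

Ana, Dana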